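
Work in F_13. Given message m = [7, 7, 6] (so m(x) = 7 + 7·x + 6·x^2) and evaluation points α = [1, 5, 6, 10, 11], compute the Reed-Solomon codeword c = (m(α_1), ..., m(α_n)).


c = [7, 10, 5, 1, 4]

Message polynomial: m(x) = 7 + 7·x + 6·x^2 (mod 13).
For each evaluation point α_i, compute m(α_i) mod 13:
  α_1 = 1: Horner steps 6 → 0 → 7, so m(1) = 7.
  α_2 = 5: Horner steps 6 → 11 → 10, so m(5) = 10.
  α_3 = 6: Horner steps 6 → 4 → 5, so m(6) = 5.
  α_4 = 10: Horner steps 6 → 2 → 1, so m(10) = 1.
  α_5 = 11: Horner steps 6 → 8 → 4, so m(11) = 4.
Codeword c = [7, 10, 5, 1, 4] ∈ F_13^5.


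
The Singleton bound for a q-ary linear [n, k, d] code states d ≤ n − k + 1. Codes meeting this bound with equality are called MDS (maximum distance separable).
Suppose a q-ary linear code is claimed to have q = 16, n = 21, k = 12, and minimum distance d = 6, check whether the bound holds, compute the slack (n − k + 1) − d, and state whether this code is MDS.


Singleton RHS = n − k + 1 = 10, slack = 4, bound satisfied, not MDS.

Singleton bound: d ≤ n − k + 1.
Here n = 21, k = 12, so n − k + 1 = 10.
Given d = 6, check d ≤ 10: YES.
Slack = (n − k + 1) − d = 4.
The code is NOT MDS (slack = 4 > 0).
Description: the claimed parameters are [21, 12, 6]_16; such a code would be non-MDS.


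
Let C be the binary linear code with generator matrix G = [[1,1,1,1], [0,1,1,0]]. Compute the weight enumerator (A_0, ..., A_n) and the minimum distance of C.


Weight distribution: A_0 = 1, A_2 = 2, A_4 = 1. Minimum distance d = 2.

Enumerate all 2^2 = 4 messages m ∈ F_2^2.
For each, compute codeword c = mG in F_2^4, then tally its weight.
  m = 00 → c = 0000, weight = 0.
  m = 10 → c = 1111, weight = 4.
  m = 01 → c = 0110, weight = 2.
  m = 11 → c = 1001, weight = 2.
Tally weights:
  weight 0: 1 codewords.
  weight 2: 2 codewords.
  weight 4: 1 codewords.
Minimum distance d = smallest w > 0 with A_w > 0 = 2.
Sanity: Σ A_w = 4 = 2^2 = 4 ✓.


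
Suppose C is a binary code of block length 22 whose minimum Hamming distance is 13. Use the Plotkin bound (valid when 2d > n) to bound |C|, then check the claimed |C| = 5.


Plotkin bound M ≤ 6; given |C| = 5 ≤ bound (satisfied).

Check applicability: 2d = 26, n = 22.
2d − n = 4 > 0, so Plotkin applies.
Compute d/(2d−n) = 13/4 ≈ 3.2500.
⌊d/(2d−n)⌋ = 3.
Plotkin bound: M ≤ 2·3 = 6.
Given |C| = 5, check: satisfied.
This |C| is below the Plotkin bound.


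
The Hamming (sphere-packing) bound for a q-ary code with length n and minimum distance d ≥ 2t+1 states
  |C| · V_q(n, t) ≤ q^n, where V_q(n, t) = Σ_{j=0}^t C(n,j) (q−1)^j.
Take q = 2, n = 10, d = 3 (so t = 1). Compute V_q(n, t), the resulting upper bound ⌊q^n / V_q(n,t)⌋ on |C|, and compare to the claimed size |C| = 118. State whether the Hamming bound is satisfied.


V_q(n, t) = 11, q^n = 1024, Hamming bound = 93, |C| = 118 > bound (violated).

Step 1: Compute V_q(n, t) = Σ_{j=0}^1 C(n, j) (q−1)^j.
  j = 0: C(10,0)·(1)^0 = 1·1 = 1.
  j = 1: C(10,1)·(1)^1 = 10·1 = 10.
  V_q(n, t) = 1 + 10 = 11.
Step 2: q^n = 2^10 = 1024.
Step 3: Hamming bound ⌊q^n / V_q(n,t)⌋ = ⌊1024/11⌋ = 93.
Step 4: Compare |C| = 118 to 93: violated.
The claimed |C| lies above the Hamming bound, so no 2-ary code of length 10 with d ≥ 3 can have 118 codewords.


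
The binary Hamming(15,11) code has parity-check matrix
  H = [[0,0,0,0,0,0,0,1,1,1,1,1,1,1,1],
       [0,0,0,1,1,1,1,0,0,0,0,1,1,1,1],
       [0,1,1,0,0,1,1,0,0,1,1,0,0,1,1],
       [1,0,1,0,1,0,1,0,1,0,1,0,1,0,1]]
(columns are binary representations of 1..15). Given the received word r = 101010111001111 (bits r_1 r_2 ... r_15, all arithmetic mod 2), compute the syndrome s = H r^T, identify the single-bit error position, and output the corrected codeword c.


s = (0, 0, 0, 1)^T, error position = 1, corrected codeword c = 001010111001111

Compute s = H r^T mod 2 one row at a time:
  s_1 = 1 + 1 + 0 + 0 + 1 + 1 + 1 + 1 = 6 ≡ 0 (mod 2).
  s_2 = 0 + 1 + 0 + 1 + 1 + 1 + 1 + 1 = 6 ≡ 0 (mod 2).
  s_3 = 0 + 1 + 0 + 1 + 0 + 0 + 1 + 1 = 4 ≡ 0 (mod 2).
  s_4 = 1 + 1 + 1 + 1 + 1 + 0 + 1 + 1 = 7 ≡ 1 (mod 2).
s = (0, 0, 0, 1)^T — this equals column 1 of H (binary 0001), so error is at position 1.
Correct: flip bit 1 of r = 101010111001111 to get c = 001010111001111.


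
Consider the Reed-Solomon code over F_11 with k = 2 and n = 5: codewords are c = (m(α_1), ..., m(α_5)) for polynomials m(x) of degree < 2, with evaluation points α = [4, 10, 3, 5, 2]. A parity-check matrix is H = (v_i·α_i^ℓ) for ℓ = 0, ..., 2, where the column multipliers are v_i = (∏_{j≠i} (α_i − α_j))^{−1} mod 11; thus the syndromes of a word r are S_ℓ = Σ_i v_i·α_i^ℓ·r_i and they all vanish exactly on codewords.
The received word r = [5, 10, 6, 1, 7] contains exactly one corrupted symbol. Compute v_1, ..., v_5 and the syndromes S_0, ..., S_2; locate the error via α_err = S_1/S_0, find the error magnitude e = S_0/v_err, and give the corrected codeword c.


S = (10, 6, 8), error at position 4, error magnitude e = 8, c = [5, 10, 6, 4, 7].

Step 1: column multipliers v_i = (∏_{j≠i}(α_i − α_j))^{−1} mod 11.
  i = 1 (α = 4): (4−10)(4−3)(4−5)(4−2) = (−6)·1·(−1)·2 = 12 ≡ 1, so v_1 = 1^{−1} = 1 (mod 11).
  i = 2 (α = 10): (10−4)(10−3)(10−5)(10−2) = 6·7·5·8 = 1680 ≡ 8, so v_2 = 8^{−1} = 7 (mod 11).
  i = 3 (α = 3): (3−4)(3−10)(3−5)(3−2) = (−1)·(−7)·(−2)·1 = −14 ≡ 8, so v_3 = 8^{−1} = 7 (mod 11).
  i = 4 (α = 5): (5−4)(5−10)(5−3)(5−2) = 1·(−5)·2·3 = −30 ≡ 3, so v_4 = 3^{−1} = 4 (mod 11).
  i = 5 (α = 2): (2−4)(2−10)(2−3)(2−5) = (−2)·(−8)·(−1)·(−3) = 48 ≡ 4, so v_5 = 4^{−1} = 3 (mod 11).
  v = [1, 7, 7, 4, 3].
Step 2: syndromes of r = [5, 10, 6, 1, 7] (all sums mod 11).
  S_0 = Σ v_i r_i = 1·5 + 7·10 + 7·6 + 4·1 + 3·7 = 142 ≡ 10.
  S_1 = Σ v_i α_i r_i = 1·4·5 + 7·10·10 + 7·3·6 + 4·5·1 + 3·2·7 = 908 ≡ 6.
  α_i^2 mod 11 = [5, 1, 9, 3, 4].
  S_2 = Σ v_i α_i^2 r_i = 1·5·5 + 7·1·10 + 7·9·6 + 4·3·1 + 3·4·7 = 569 ≡ 8.
  S = (10, 6, 8) ≠ 0, so r is not a codeword (an error is present).
Step 3: locate the error. For a single error e at position i, S_ℓ = v_i·e·α_i^ℓ, so α_err = S_1/S_0.
  S_0^{−1} = 10^{−1} = 10 (mod 11), so α_err = 6·10 = 60 ≡ 5 = α_4. Error position i = 4.
  Consistency check: S_2/S_1 = 8·2 = 16 ≡ 5 = α_err ✓ (single-error assumption holds).
Step 4: error magnitude e = S_0/v_4 = S_0·∏_{j≠4}(α_4 − α_j) = 10·3 = 30 ≡ 8 (mod 11).
Step 5: correct position 4: c_4 = r_4 − e = 1 − 8 ≡ 4 (mod 11). Hence c = [5, 10, 6, 4, 7].
  Check: interpolating c through the α_i gives m(x) = 9 + 10·x (degree < 2) with m(α_i) = c_i for every i, so c is indeed a codeword.


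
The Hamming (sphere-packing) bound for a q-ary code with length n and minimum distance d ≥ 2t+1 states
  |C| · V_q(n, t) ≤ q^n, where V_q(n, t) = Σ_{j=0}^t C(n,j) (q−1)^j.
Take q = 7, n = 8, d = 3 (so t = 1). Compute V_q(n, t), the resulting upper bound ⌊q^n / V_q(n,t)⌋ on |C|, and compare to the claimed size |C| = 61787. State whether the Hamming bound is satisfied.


V_q(n, t) = 49, q^n = 5764801, Hamming bound = 117649, |C| = 61787 ≤ bound (satisfied).

Step 1: Compute V_q(n, t) = Σ_{j=0}^1 C(n, j) (q−1)^j.
  j = 0: C(8,0)·(6)^0 = 1·1 = 1.
  j = 1: C(8,1)·(6)^1 = 8·6 = 48.
  V_q(n, t) = 1 + 48 = 49.
Step 2: q^n = 7^8 = 5764801.
Step 3: Hamming bound ⌊q^n / V_q(n,t)⌋ = ⌊5764801/49⌋ = 117649.
Step 4: Compare |C| = 61787 to 117649: satisfied.
The claimed |C| lies below the Hamming bound.


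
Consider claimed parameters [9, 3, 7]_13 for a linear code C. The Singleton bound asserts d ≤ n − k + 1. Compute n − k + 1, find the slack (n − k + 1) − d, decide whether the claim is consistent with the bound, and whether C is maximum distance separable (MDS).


Singleton RHS = n − k + 1 = 7, slack = 0, bound satisfied, MDS.

Singleton bound: d ≤ n − k + 1.
Here n = 9, k = 3, so n − k + 1 = 7.
Given d = 7, check d ≤ 7: YES.
Slack = (n − k + 1) − d = 0.
The code is MDS (slack = 0).
Description: the claimed parameters are [9, 3, 7]_13; such a code would be MDS (meets Singleton bound).


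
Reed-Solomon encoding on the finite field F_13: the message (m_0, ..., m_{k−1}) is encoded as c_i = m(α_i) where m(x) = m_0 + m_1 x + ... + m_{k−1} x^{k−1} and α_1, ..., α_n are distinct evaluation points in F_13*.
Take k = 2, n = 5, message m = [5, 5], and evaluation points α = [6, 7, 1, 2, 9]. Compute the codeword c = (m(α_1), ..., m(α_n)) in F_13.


c = [9, 1, 10, 2, 11]

Message polynomial: m(x) = 5 + 5·x (mod 13).
For each evaluation point α_i, compute m(α_i) mod 13:
  α_1 = 6: Horner steps 5 → 9, so m(6) = 9.
  α_2 = 7: Horner steps 5 → 1, so m(7) = 1.
  α_3 = 1: Horner steps 5 → 10, so m(1) = 10.
  α_4 = 2: Horner steps 5 → 2, so m(2) = 2.
  α_5 = 9: Horner steps 5 → 11, so m(9) = 11.
Codeword c = [9, 1, 10, 2, 11] ∈ F_13^5.


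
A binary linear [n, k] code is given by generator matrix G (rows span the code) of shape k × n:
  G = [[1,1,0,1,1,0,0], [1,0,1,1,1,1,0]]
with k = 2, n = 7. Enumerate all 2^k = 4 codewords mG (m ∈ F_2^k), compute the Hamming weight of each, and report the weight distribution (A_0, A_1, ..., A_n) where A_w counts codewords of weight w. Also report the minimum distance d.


Weight distribution: A_0 = 1, A_3 = 1, A_4 = 1, A_5 = 1. Minimum distance d = 3.

Enumerate all 2^2 = 4 messages m ∈ F_2^2.
For each, compute codeword c = mG in F_2^7, then tally its weight.
  m = 00 → c = 0000000, weight = 0.
  m = 10 → c = 1101100, weight = 4.
  m = 01 → c = 1011110, weight = 5.
  m = 11 → c = 0110010, weight = 3.
Tally weights:
  weight 0: 1 codewords.
  weight 3: 1 codewords.
  weight 4: 1 codewords.
  weight 5: 1 codewords.
Minimum distance d = smallest w > 0 with A_w > 0 = 3.
Sanity: Σ A_w = 4 = 2^2 = 4 ✓.


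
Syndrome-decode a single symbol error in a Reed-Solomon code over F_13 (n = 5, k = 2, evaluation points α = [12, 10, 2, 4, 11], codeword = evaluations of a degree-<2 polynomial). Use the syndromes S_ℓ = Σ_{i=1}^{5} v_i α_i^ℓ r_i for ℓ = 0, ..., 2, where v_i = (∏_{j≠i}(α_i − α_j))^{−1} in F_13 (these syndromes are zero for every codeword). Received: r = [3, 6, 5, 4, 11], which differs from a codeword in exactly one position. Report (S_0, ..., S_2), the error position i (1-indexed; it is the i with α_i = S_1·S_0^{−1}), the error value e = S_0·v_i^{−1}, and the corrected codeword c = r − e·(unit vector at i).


S = (7, 2, 8), error at position 4, error magnitude e = 2, c = [3, 6, 5, 2, 11].

Step 1: column multipliers v_i = (∏_{j≠i}(α_i − α_j))^{−1} mod 13.
  i = 1 (α = 12): (12−10)(12−2)(12−4)(12−11) = 2·10·8·1 = 160 ≡ 4, so v_1 = 4^{−1} = 10 (mod 13).
  i = 2 (α = 10): (10−12)(10−2)(10−4)(10−11) = (−2)·8·6·(−1) = 96 ≡ 5, so v_2 = 5^{−1} = 8 (mod 13).
  i = 3 (α = 2): (2−12)(2−10)(2−4)(2−11) = (−10)·(−8)·(−2)·(−9) = 1440 ≡ 10, so v_3 = 10^{−1} = 4 (mod 13).
  i = 4 (α = 4): (4−12)(4−10)(4−2)(4−11) = (−8)·(−6)·2·(−7) = −672 ≡ 4, so v_4 = 4^{−1} = 10 (mod 13).
  i = 5 (α = 11): (11−12)(11−10)(11−2)(11−4) = (−1)·1·9·7 = −63 ≡ 2, so v_5 = 2^{−1} = 7 (mod 13).
  v = [10, 8, 4, 10, 7].
Step 2: syndromes of r = [3, 6, 5, 4, 11] (all sums mod 13).
  S_0 = Σ v_i r_i = 10·3 + 8·6 + 4·5 + 10·4 + 7·11 = 215 ≡ 7.
  S_1 = Σ v_i α_i r_i = 10·12·3 + 8·10·6 + 4·2·5 + 10·4·4 + 7·11·11 = 1887 ≡ 2.
  α_i^2 mod 13 = [1, 9, 4, 3, 4].
  S_2 = Σ v_i α_i^2 r_i = 10·1·3 + 8·9·6 + 4·4·5 + 10·3·4 + 7·4·11 = 970 ≡ 8.
  S = (7, 2, 8) ≠ 0, so r is not a codeword (an error is present).
Step 3: locate the error. For a single error e at position i, S_ℓ = v_i·e·α_i^ℓ, so α_err = S_1/S_0.
  S_0^{−1} = 7^{−1} = 2 (mod 13), so α_err = 2·2 = 4 ≡ 4 = α_4. Error position i = 4.
  Consistency check: S_2/S_1 = 8·7 = 56 ≡ 4 = α_err ✓ (single-error assumption holds).
Step 4: error magnitude e = S_0/v_4 = S_0·∏_{j≠4}(α_4 − α_j) = 7·4 = 28 ≡ 2 (mod 13).
Step 5: correct position 4: c_4 = r_4 − e = 4 − 2 ≡ 2 (mod 13). Hence c = [3, 6, 5, 2, 11].
  Check: interpolating c through the α_i gives m(x) = 8 + 5·x (degree < 2) with m(α_i) = c_i for every i, so c is indeed a codeword.


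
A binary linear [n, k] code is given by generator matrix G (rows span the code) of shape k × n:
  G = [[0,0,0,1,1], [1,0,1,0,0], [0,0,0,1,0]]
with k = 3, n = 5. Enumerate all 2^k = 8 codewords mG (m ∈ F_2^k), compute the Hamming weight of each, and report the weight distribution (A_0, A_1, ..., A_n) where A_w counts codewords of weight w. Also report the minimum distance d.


Weight distribution: A_0 = 1, A_1 = 2, A_2 = 2, A_3 = 2, A_4 = 1. Minimum distance d = 1.

Enumerate all 2^3 = 8 messages m ∈ F_2^3.
For each, compute codeword c = mG in F_2^5, then tally its weight.
  m = 000 → c = 00000, weight = 0.
  m = 100 → c = 00011, weight = 2.
  m = 010 → c = 10100, weight = 2.
  m = 110 → c = 10111, weight = 4.
  m = 001 → c = 00010, weight = 1.
  m = 101 → c = 00001, weight = 1.
  m = 011 → c = 10110, weight = 3.
  m = 111 → c = 10101, weight = 3.
Tally weights:
  weight 0: 1 codewords.
  weight 1: 2 codewords.
  weight 2: 2 codewords.
  weight 3: 2 codewords.
  weight 4: 1 codewords.
Minimum distance d = smallest w > 0 with A_w > 0 = 1.
Sanity: Σ A_w = 8 = 2^3 = 8 ✓.


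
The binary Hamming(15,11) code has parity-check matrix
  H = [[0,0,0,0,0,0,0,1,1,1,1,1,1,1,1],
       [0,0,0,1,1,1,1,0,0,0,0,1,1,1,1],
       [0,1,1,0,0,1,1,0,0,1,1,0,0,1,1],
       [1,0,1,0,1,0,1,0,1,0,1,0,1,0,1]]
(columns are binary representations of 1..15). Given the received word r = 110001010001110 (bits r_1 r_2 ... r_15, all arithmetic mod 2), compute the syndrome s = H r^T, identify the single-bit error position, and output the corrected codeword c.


s = (0, 0, 1, 0)^T, error position = 2, corrected codeword c = 100001010001110

Compute s = H r^T mod 2 one row at a time:
  s_1 = 1 + 0 + 0 + 0 + 1 + 1 + 1 + 0 = 4 ≡ 0 (mod 2).
  s_2 = 0 + 0 + 1 + 0 + 1 + 1 + 1 + 0 = 4 ≡ 0 (mod 2).
  s_3 = 1 + 0 + 1 + 0 + 0 + 0 + 1 + 0 = 3 ≡ 1 (mod 2).
  s_4 = 1 + 0 + 0 + 0 + 0 + 0 + 1 + 0 = 2 ≡ 0 (mod 2).
s = (0, 0, 1, 0)^T — this equals column 2 of H (binary 0010), so error is at position 2.
Correct: flip bit 2 of r = 110001010001110 to get c = 100001010001110.


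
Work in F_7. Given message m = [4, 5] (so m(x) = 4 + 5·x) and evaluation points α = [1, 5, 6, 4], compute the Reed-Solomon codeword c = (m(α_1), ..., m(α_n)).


c = [2, 1, 6, 3]

Message polynomial: m(x) = 4 + 5·x (mod 7).
For each evaluation point α_i, compute m(α_i) mod 7:
  α_1 = 1: Horner steps 5 → 2, so m(1) = 2.
  α_2 = 5: Horner steps 5 → 1, so m(5) = 1.
  α_3 = 6: Horner steps 5 → 6, so m(6) = 6.
  α_4 = 4: Horner steps 5 → 3, so m(4) = 3.
Codeword c = [2, 1, 6, 3] ∈ F_7^4.


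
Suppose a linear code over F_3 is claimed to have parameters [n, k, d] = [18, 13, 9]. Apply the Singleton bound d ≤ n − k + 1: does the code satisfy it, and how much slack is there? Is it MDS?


Singleton RHS = n − k + 1 = 6, slack = -3, bound violated (no such code; not MDS).

Singleton bound: d ≤ n − k + 1.
Here n = 18, k = 13, so n − k + 1 = 6.
Given d = 9, check d ≤ 6: NO.
Slack = (n − k + 1) − d = -3.
The slack is negative: d = 9 exceeds n − k + 1 = 6 by 3, so the Singleton bound is violated and no linear [18, 13, 9]_3 code can exist. In particular it is not MDS (MDS requires d = n − k + 1 exactly).
Description: the claimed parameters are [18, 13, 9]_3; such a code would be impossible (violates the Singleton bound).


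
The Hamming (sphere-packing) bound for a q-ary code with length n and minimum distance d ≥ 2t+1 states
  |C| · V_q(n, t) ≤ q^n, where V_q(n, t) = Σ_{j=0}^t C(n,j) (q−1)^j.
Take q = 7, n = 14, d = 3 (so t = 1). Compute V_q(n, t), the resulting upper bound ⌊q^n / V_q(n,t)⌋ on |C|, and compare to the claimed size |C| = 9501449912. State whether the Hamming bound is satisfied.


V_q(n, t) = 85, q^n = 678223072849, Hamming bound = 7979094974, |C| = 9501449912 > bound (violated).

Step 1: Compute V_q(n, t) = Σ_{j=0}^1 C(n, j) (q−1)^j.
  j = 0: C(14,0)·(6)^0 = 1·1 = 1.
  j = 1: C(14,1)·(6)^1 = 14·6 = 84.
  V_q(n, t) = 1 + 84 = 85.
Step 2: q^n = 7^14 = 678223072849.
Step 3: Hamming bound ⌊q^n / V_q(n,t)⌋ = ⌊678223072849/85⌋ = 7979094974.
Step 4: Compare |C| = 9501449912 to 7979094974: violated.
The claimed |C| lies above the Hamming bound, so no 7-ary code of length 14 with d ≥ 3 can have 9501449912 codewords.


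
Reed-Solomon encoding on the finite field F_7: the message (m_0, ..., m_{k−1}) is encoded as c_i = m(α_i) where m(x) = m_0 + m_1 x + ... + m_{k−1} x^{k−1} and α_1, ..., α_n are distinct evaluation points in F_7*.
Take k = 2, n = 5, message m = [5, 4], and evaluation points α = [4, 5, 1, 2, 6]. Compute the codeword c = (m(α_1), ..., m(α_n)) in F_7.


c = [0, 4, 2, 6, 1]

Message polynomial: m(x) = 5 + 4·x (mod 7).
For each evaluation point α_i, compute m(α_i) mod 7:
  α_1 = 4: Horner steps 4 → 0, so m(4) = 0.
  α_2 = 5: Horner steps 4 → 4, so m(5) = 4.
  α_3 = 1: Horner steps 4 → 2, so m(1) = 2.
  α_4 = 2: Horner steps 4 → 6, so m(2) = 6.
  α_5 = 6: Horner steps 4 → 1, so m(6) = 1.
Codeword c = [0, 4, 2, 6, 1] ∈ F_7^5.


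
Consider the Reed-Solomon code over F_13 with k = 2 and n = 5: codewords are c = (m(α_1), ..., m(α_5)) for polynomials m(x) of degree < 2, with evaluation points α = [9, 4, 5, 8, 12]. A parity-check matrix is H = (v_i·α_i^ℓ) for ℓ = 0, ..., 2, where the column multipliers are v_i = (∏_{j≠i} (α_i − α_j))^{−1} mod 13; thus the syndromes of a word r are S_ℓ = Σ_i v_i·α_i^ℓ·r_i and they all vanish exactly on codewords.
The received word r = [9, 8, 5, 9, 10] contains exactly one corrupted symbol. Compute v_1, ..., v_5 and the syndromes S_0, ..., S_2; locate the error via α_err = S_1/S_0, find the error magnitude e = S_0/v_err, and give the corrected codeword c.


S = (11, 8, 7), error at position 1, error magnitude e = 3, c = [6, 8, 5, 9, 10].

Step 1: column multipliers v_i = (∏_{j≠i}(α_i − α_j))^{−1} mod 13.
  i = 1 (α = 9): (9−4)(9−5)(9−8)(9−12) = 5·4·1·(−3) = −60 ≡ 5, so v_1 = 5^{−1} = 8 (mod 13).
  i = 2 (α = 4): (4−9)(4−5)(4−8)(4−12) = (−5)·(−1)·(−4)·(−8) = 160 ≡ 4, so v_2 = 4^{−1} = 10 (mod 13).
  i = 3 (α = 5): (5−9)(5−4)(5−8)(5−12) = (−4)·1·(−3)·(−7) = −84 ≡ 7, so v_3 = 7^{−1} = 2 (mod 13).
  i = 4 (α = 8): (8−9)(8−4)(8−5)(8−12) = (−1)·4·3·(−4) = 48 ≡ 9, so v_4 = 9^{−1} = 3 (mod 13).
  i = 5 (α = 12): (12−9)(12−4)(12−5)(12−8) = 3·8·7·4 = 672 ≡ 9, so v_5 = 9^{−1} = 3 (mod 13).
  v = [8, 10, 2, 3, 3].
Step 2: syndromes of r = [9, 8, 5, 9, 10] (all sums mod 13).
  S_0 = Σ v_i r_i = 8·9 + 10·8 + 2·5 + 3·9 + 3·10 = 219 ≡ 11.
  S_1 = Σ v_i α_i r_i = 8·9·9 + 10·4·8 + 2·5·5 + 3·8·9 + 3·12·10 = 1594 ≡ 8.
  α_i^2 mod 13 = [3, 3, 12, 12, 1].
  S_2 = Σ v_i α_i^2 r_i = 8·3·9 + 10·3·8 + 2·12·5 + 3·12·9 + 3·1·10 = 930 ≡ 7.
  S = (11, 8, 7) ≠ 0, so r is not a codeword (an error is present).
Step 3: locate the error. For a single error e at position i, S_ℓ = v_i·e·α_i^ℓ, so α_err = S_1/S_0.
  S_0^{−1} = 11^{−1} = 6 (mod 13), so α_err = 8·6 = 48 ≡ 9 = α_1. Error position i = 1.
  Consistency check: S_2/S_1 = 7·5 = 35 ≡ 9 = α_err ✓ (single-error assumption holds).
Step 4: error magnitude e = S_0/v_1 = S_0·∏_{j≠1}(α_1 − α_j) = 11·5 = 55 ≡ 3 (mod 13).
Step 5: correct position 1: c_1 = r_1 − e = 9 − 3 ≡ 6 (mod 13). Hence c = [6, 8, 5, 9, 10].
  Check: interpolating c through the α_i gives m(x) = 7 + 10·x (degree < 2) with m(α_i) = c_i for every i, so c is indeed a codeword.


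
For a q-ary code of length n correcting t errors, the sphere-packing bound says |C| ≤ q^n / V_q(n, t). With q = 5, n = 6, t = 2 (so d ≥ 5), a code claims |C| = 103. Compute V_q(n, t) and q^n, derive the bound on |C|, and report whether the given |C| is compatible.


V_q(n, t) = 265, q^n = 15625, Hamming bound = 58, |C| = 103 > bound (violated).

Step 1: Compute V_q(n, t) = Σ_{j=0}^2 C(n, j) (q−1)^j.
  j = 0: C(6,0)·(4)^0 = 1·1 = 1.
  j = 1: C(6,1)·(4)^1 = 6·4 = 24.
  j = 2: C(6,2)·(4)^2 = 15·16 = 240.
  V_q(n, t) = 1 + 24 + 240 = 265.
Step 2: q^n = 5^6 = 15625.
Step 3: Hamming bound ⌊q^n / V_q(n,t)⌋ = ⌊15625/265⌋ = 58.
Step 4: Compare |C| = 103 to 58: violated.
The claimed |C| lies above the Hamming bound, so no 5-ary code of length 6 with d ≥ 5 can have 103 codewords.


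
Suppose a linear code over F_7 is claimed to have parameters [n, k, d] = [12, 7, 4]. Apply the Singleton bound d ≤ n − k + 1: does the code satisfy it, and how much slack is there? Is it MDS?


Singleton RHS = n − k + 1 = 6, slack = 2, bound satisfied, not MDS.

Singleton bound: d ≤ n − k + 1.
Here n = 12, k = 7, so n − k + 1 = 6.
Given d = 4, check d ≤ 6: YES.
Slack = (n − k + 1) − d = 2.
The code is NOT MDS (slack = 2 > 0).
Description: the claimed parameters are [12, 7, 4]_7; such a code would be non-MDS.


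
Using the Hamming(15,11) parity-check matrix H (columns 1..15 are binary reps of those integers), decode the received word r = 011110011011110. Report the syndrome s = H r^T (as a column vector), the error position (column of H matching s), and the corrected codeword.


s = (0, 1, 0, 1)^T, error position = 5, corrected codeword c = 011100011011110

Compute s = H r^T mod 2 one row at a time:
  s_1 = 1 + 1 + 0 + 1 + 1 + 1 + 1 + 0 = 6 ≡ 0 (mod 2).
  s_2 = 1 + 1 + 0 + 0 + 1 + 1 + 1 + 0 = 5 ≡ 1 (mod 2).
  s_3 = 1 + 1 + 0 + 0 + 0 + 1 + 1 + 0 = 4 ≡ 0 (mod 2).
  s_4 = 0 + 1 + 1 + 0 + 1 + 1 + 1 + 0 = 5 ≡ 1 (mod 2).
s = (0, 1, 0, 1)^T — this equals column 5 of H (binary 0101), so error is at position 5.
Correct: flip bit 5 of r = 011110011011110 to get c = 011100011011110.


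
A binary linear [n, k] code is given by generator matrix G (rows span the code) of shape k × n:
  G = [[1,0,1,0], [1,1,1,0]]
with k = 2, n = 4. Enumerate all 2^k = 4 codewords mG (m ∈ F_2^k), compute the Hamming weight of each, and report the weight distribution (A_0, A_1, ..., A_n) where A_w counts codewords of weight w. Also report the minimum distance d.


Weight distribution: A_0 = 1, A_1 = 1, A_2 = 1, A_3 = 1. Minimum distance d = 1.

Enumerate all 2^2 = 4 messages m ∈ F_2^2.
For each, compute codeword c = mG in F_2^4, then tally its weight.
  m = 00 → c = 0000, weight = 0.
  m = 10 → c = 1010, weight = 2.
  m = 01 → c = 1110, weight = 3.
  m = 11 → c = 0100, weight = 1.
Tally weights:
  weight 0: 1 codewords.
  weight 1: 1 codewords.
  weight 2: 1 codewords.
  weight 3: 1 codewords.
Minimum distance d = smallest w > 0 with A_w > 0 = 1.
Sanity: Σ A_w = 4 = 2^2 = 4 ✓.


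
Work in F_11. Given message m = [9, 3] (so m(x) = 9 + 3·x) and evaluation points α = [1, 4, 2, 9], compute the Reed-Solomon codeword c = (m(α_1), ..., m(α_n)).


c = [1, 10, 4, 3]

Message polynomial: m(x) = 9 + 3·x (mod 11).
For each evaluation point α_i, compute m(α_i) mod 11:
  α_1 = 1: Horner steps 3 → 1, so m(1) = 1.
  α_2 = 4: Horner steps 3 → 10, so m(4) = 10.
  α_3 = 2: Horner steps 3 → 4, so m(2) = 4.
  α_4 = 9: Horner steps 3 → 3, so m(9) = 3.
Codeword c = [1, 10, 4, 3] ∈ F_11^4.


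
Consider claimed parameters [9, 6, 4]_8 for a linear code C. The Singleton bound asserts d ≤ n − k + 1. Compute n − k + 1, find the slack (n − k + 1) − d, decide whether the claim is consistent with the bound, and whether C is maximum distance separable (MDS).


Singleton RHS = n − k + 1 = 4, slack = 0, bound satisfied, MDS.

Singleton bound: d ≤ n − k + 1.
Here n = 9, k = 6, so n − k + 1 = 4.
Given d = 4, check d ≤ 4: YES.
Slack = (n − k + 1) − d = 0.
The code is MDS (slack = 0).
Description: the claimed parameters are [9, 6, 4]_8; such a code would be MDS (meets Singleton bound).


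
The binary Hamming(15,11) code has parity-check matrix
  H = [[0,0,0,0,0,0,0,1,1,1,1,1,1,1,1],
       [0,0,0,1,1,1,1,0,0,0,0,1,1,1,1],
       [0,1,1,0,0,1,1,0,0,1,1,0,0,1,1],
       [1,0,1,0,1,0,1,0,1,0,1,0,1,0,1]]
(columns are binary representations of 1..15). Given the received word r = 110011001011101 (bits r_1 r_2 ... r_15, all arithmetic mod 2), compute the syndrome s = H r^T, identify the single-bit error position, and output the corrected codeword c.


s = (1, 1, 0, 0)^T, error position = 12, corrected codeword c = 110011001010101

Compute s = H r^T mod 2 one row at a time:
  s_1 = 0 + 1 + 0 + 1 + 1 + 1 + 0 + 1 = 5 ≡ 1 (mod 2).
  s_2 = 0 + 1 + 1 + 0 + 1 + 1 + 0 + 1 = 5 ≡ 1 (mod 2).
  s_3 = 1 + 0 + 1 + 0 + 0 + 1 + 0 + 1 = 4 ≡ 0 (mod 2).
  s_4 = 1 + 0 + 1 + 0 + 1 + 1 + 1 + 1 = 6 ≡ 0 (mod 2).
s = (1, 1, 0, 0)^T — this equals column 12 of H (binary 1100), so error is at position 12.
Correct: flip bit 12 of r = 110011001011101 to get c = 110011001010101.


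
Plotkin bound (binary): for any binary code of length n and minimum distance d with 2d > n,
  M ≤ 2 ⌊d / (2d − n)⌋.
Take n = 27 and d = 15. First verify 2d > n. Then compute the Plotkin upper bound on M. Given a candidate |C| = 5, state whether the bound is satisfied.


Plotkin bound M ≤ 10; given |C| = 5 ≤ bound (satisfied).

Check applicability: 2d = 30, n = 27.
2d − n = 3 > 0, so Plotkin applies.
Compute d/(2d−n) = 15/3 ≈ 5.0000.
⌊d/(2d−n)⌋ = 5.
Plotkin bound: M ≤ 2·5 = 10.
Given |C| = 5, check: satisfied.
This |C| is below the Plotkin bound.


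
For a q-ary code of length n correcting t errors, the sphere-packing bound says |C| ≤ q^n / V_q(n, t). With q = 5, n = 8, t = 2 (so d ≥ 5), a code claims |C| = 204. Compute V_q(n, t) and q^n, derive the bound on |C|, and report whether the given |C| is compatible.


V_q(n, t) = 481, q^n = 390625, Hamming bound = 812, |C| = 204 ≤ bound (satisfied).

Step 1: Compute V_q(n, t) = Σ_{j=0}^2 C(n, j) (q−1)^j.
  j = 0: C(8,0)·(4)^0 = 1·1 = 1.
  j = 1: C(8,1)·(4)^1 = 8·4 = 32.
  j = 2: C(8,2)·(4)^2 = 28·16 = 448.
  V_q(n, t) = 1 + 32 + 448 = 481.
Step 2: q^n = 5^8 = 390625.
Step 3: Hamming bound ⌊q^n / V_q(n,t)⌋ = ⌊390625/481⌋ = 812.
Step 4: Compare |C| = 204 to 812: satisfied.
The claimed |C| lies below the Hamming bound.


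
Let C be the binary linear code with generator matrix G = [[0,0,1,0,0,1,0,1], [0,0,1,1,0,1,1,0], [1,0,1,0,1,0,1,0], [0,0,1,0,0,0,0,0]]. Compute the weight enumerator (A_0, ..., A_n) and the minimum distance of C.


Weight distribution: A_0 = 1, A_1 = 1, A_2 = 1, A_3 = 4, A_4 = 5, A_5 = 3, A_6 = 1. Minimum distance d = 1.

Enumerate all 2^4 = 16 messages m ∈ F_2^4.
For each, compute codeword c = mG in F_2^8, then tally its weight.
  m = 0000 → c = 00000000, weight = 0.
  m = 1000 → c = 00100101, weight = 3.
  m = 0100 → c = 00110110, weight = 4.
  m = 1100 → c = 00010011, weight = 3.
  m = 0010 → c = 10101010, weight = 4.
  m = 1010 → c = 10001111, weight = 5.
  m = 0110 → c = 10011100, weight = 4.
  m = 1110 → c = 10111001, weight = 5.
  m = 0001 → c = 00100000, weight = 1.
  m = 1001 → c = 00000101, weight = 2.
  m = 0101 → c = 00010110, weight = 3.
  m = 1101 → c = 00110011, weight = 4.
  m = 0011 → c = 10001010, weight = 3.
  m = 1011 → c = 10101111, weight = 6.
  m = 0111 → c = 10111100, weight = 5.
  m = 1111 → c = 10011001, weight = 4.
Tally weights:
  weight 0: 1 codewords.
  weight 1: 1 codewords.
  weight 2: 1 codewords.
  weight 3: 4 codewords.
  weight 4: 5 codewords.
  weight 5: 3 codewords.
  weight 6: 1 codewords.
Minimum distance d = smallest w > 0 with A_w > 0 = 1.
Sanity: Σ A_w = 16 = 2^4 = 16 ✓.


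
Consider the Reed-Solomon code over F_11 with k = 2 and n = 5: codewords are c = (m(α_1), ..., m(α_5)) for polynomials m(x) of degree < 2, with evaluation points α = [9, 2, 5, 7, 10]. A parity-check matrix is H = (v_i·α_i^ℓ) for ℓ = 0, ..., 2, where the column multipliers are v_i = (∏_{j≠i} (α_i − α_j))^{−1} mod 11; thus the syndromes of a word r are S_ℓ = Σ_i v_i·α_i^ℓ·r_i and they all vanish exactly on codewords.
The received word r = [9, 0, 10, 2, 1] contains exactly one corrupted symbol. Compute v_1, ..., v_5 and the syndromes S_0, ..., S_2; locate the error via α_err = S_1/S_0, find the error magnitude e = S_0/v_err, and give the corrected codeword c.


S = (7, 8, 6), error at position 1, error magnitude e = 4, c = [5, 0, 10, 2, 1].

Step 1: column multipliers v_i = (∏_{j≠i}(α_i − α_j))^{−1} mod 11.
  i = 1 (α = 9): (9−2)(9−5)(9−7)(9−10) = 7·4·2·(−1) = −56 ≡ 10, so v_1 = 10^{−1} = 10 (mod 11).
  i = 2 (α = 2): (2−9)(2−5)(2−7)(2−10) = (−7)·(−3)·(−5)·(−8) = 840 ≡ 4, so v_2 = 4^{−1} = 3 (mod 11).
  i = 3 (α = 5): (5−9)(5−2)(5−7)(5−10) = (−4)·3·(−2)·(−5) = −120 ≡ 1, so v_3 = 1^{−1} = 1 (mod 11).
  i = 4 (α = 7): (7−9)(7−2)(7−5)(7−10) = (−2)·5·2·(−3) = 60 ≡ 5, so v_4 = 5^{−1} = 9 (mod 11).
  i = 5 (α = 10): (10−9)(10−2)(10−5)(10−7) = 1·8·5·3 = 120 ≡ 10, so v_5 = 10^{−1} = 10 (mod 11).
  v = [10, 3, 1, 9, 10].
Step 2: syndromes of r = [9, 0, 10, 2, 1] (all sums mod 11).
  S_0 = Σ v_i r_i = 10·9 + 3·0 + 1·10 + 9·2 + 10·1 = 128 ≡ 7.
  S_1 = Σ v_i α_i r_i = 10·9·9 + 3·2·0 + 1·5·10 + 9·7·2 + 10·10·1 = 1086 ≡ 8.
  α_i^2 mod 11 = [4, 4, 3, 5, 1].
  S_2 = Σ v_i α_i^2 r_i = 10·4·9 + 3·4·0 + 1·3·10 + 9·5·2 + 10·1·1 = 490 ≡ 6.
  S = (7, 8, 6) ≠ 0, so r is not a codeword (an error is present).
Step 3: locate the error. For a single error e at position i, S_ℓ = v_i·e·α_i^ℓ, so α_err = S_1/S_0.
  S_0^{−1} = 7^{−1} = 8 (mod 11), so α_err = 8·8 = 64 ≡ 9 = α_1. Error position i = 1.
  Consistency check: S_2/S_1 = 6·7 = 42 ≡ 9 = α_err ✓ (single-error assumption holds).
Step 4: error magnitude e = S_0/v_1 = S_0·∏_{j≠1}(α_1 − α_j) = 7·10 = 70 ≡ 4 (mod 11).
Step 5: correct position 1: c_1 = r_1 − e = 9 − 4 ≡ 5 (mod 11). Hence c = [5, 0, 10, 2, 1].
  Check: interpolating c through the α_i gives m(x) = 8 + 7·x (degree < 2) with m(α_i) = c_i for every i, so c is indeed a codeword.


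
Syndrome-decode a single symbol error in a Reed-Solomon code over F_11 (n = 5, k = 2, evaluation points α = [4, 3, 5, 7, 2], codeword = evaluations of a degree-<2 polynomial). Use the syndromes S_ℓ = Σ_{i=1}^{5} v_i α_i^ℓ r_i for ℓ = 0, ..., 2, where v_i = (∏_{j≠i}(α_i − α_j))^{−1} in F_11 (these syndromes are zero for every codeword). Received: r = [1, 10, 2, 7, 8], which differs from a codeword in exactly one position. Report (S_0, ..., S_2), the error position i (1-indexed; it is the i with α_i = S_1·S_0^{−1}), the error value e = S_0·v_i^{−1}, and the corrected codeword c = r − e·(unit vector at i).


S = (1, 5, 3), error at position 3, error magnitude e = 10, c = [1, 10, 3, 7, 8].

Step 1: column multipliers v_i = (∏_{j≠i}(α_i − α_j))^{−1} mod 11.
  i = 1 (α = 4): (4−3)(4−5)(4−7)(4−2) = 1·(−1)·(−3)·2 = 6 ≡ 6, so v_1 = 6^{−1} = 2 (mod 11).
  i = 2 (α = 3): (3−4)(3−5)(3−7)(3−2) = (−1)·(−2)·(−4)·1 = −8 ≡ 3, so v_2 = 3^{−1} = 4 (mod 11).
  i = 3 (α = 5): (5−4)(5−3)(5−7)(5−2) = 1·2·(−2)·3 = −12 ≡ 10, so v_3 = 10^{−1} = 10 (mod 11).
  i = 4 (α = 7): (7−4)(7−3)(7−5)(7−2) = 3·4·2·5 = 120 ≡ 10, so v_4 = 10^{−1} = 10 (mod 11).
  i = 5 (α = 2): (2−4)(2−3)(2−5)(2−7) = (−2)·(−1)·(−3)·(−5) = 30 ≡ 8, so v_5 = 8^{−1} = 7 (mod 11).
  v = [2, 4, 10, 10, 7].
Step 2: syndromes of r = [1, 10, 2, 7, 8] (all sums mod 11).
  S_0 = Σ v_i r_i = 2·1 + 4·10 + 10·2 + 10·7 + 7·8 = 188 ≡ 1.
  S_1 = Σ v_i α_i r_i = 2·4·1 + 4·3·10 + 10·5·2 + 10·7·7 + 7·2·8 = 830 ≡ 5.
  α_i^2 mod 11 = [5, 9, 3, 5, 4].
  S_2 = Σ v_i α_i^2 r_i = 2·5·1 + 4·9·10 + 10·3·2 + 10·5·7 + 7·4·8 = 1004 ≡ 3.
  S = (1, 5, 3) ≠ 0, so r is not a codeword (an error is present).
Step 3: locate the error. For a single error e at position i, S_ℓ = v_i·e·α_i^ℓ, so α_err = S_1/S_0.
  S_0^{−1} = 1^{−1} = 1 (mod 11), so α_err = 5·1 = 5 ≡ 5 = α_3. Error position i = 3.
  Consistency check: S_2/S_1 = 3·9 = 27 ≡ 5 = α_err ✓ (single-error assumption holds).
Step 4: error magnitude e = S_0/v_3 = S_0·∏_{j≠3}(α_3 − α_j) = 1·10 = 10 ≡ 10 (mod 11).
Step 5: correct position 3: c_3 = r_3 − e = 2 − 10 ≡ 3 (mod 11). Hence c = [1, 10, 3, 7, 8].
  Check: interpolating c through the α_i gives m(x) = 4 + 2·x (degree < 2) with m(α_i) = c_i for every i, so c is indeed a codeword.


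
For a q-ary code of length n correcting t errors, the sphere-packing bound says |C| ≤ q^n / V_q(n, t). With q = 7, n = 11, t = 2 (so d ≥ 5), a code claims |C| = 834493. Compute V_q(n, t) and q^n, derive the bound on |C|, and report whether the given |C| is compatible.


V_q(n, t) = 2047, q^n = 1977326743, Hamming bound = 965963, |C| = 834493 ≤ bound (satisfied).

Step 1: Compute V_q(n, t) = Σ_{j=0}^2 C(n, j) (q−1)^j.
  j = 0: C(11,0)·(6)^0 = 1·1 = 1.
  j = 1: C(11,1)·(6)^1 = 11·6 = 66.
  j = 2: C(11,2)·(6)^2 = 55·36 = 1980.
  V_q(n, t) = 1 + 66 + 1980 = 2047.
Step 2: q^n = 7^11 = 1977326743.
Step 3: Hamming bound ⌊q^n / V_q(n,t)⌋ = ⌊1977326743/2047⌋ = 965963.
Step 4: Compare |C| = 834493 to 965963: satisfied.
The claimed |C| lies below the Hamming bound.


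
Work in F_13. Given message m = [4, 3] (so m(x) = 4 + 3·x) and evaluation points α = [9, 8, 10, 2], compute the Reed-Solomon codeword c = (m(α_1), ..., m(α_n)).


c = [5, 2, 8, 10]

Message polynomial: m(x) = 4 + 3·x (mod 13).
For each evaluation point α_i, compute m(α_i) mod 13:
  α_1 = 9: Horner steps 3 → 5, so m(9) = 5.
  α_2 = 8: Horner steps 3 → 2, so m(8) = 2.
  α_3 = 10: Horner steps 3 → 8, so m(10) = 8.
  α_4 = 2: Horner steps 3 → 10, so m(2) = 10.
Codeword c = [5, 2, 8, 10] ∈ F_13^4.


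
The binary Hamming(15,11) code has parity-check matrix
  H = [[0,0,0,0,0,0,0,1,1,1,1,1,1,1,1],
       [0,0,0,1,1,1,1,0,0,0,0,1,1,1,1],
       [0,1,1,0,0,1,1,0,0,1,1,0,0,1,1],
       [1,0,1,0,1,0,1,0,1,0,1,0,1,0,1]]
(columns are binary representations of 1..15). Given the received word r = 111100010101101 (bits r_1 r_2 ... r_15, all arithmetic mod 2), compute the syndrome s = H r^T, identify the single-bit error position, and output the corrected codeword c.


s = (1, 0, 0, 0)^T, error position = 8, corrected codeword c = 111100000101101

Compute s = H r^T mod 2 one row at a time:
  s_1 = 1 + 0 + 1 + 0 + 1 + 1 + 0 + 1 = 5 ≡ 1 (mod 2).
  s_2 = 1 + 0 + 0 + 0 + 1 + 1 + 0 + 1 = 4 ≡ 0 (mod 2).
  s_3 = 1 + 1 + 0 + 0 + 1 + 0 + 0 + 1 = 4 ≡ 0 (mod 2).
  s_4 = 1 + 1 + 0 + 0 + 0 + 0 + 1 + 1 = 4 ≡ 0 (mod 2).
s = (1, 0, 0, 0)^T — this equals column 8 of H (binary 1000), so error is at position 8.
Correct: flip bit 8 of r = 111100010101101 to get c = 111100000101101.


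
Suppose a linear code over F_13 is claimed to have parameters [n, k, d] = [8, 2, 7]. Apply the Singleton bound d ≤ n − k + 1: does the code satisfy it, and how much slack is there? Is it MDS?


Singleton RHS = n − k + 1 = 7, slack = 0, bound satisfied, MDS.

Singleton bound: d ≤ n − k + 1.
Here n = 8, k = 2, so n − k + 1 = 7.
Given d = 7, check d ≤ 7: YES.
Slack = (n − k + 1) − d = 0.
The code is MDS (slack = 0).
Description: the claimed parameters are [8, 2, 7]_13; such a code would be MDS (meets Singleton bound).


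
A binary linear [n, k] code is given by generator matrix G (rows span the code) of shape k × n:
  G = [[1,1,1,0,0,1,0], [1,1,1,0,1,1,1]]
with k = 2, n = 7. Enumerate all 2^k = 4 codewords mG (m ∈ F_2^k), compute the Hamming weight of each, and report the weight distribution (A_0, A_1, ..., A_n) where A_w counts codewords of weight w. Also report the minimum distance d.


Weight distribution: A_0 = 1, A_2 = 1, A_4 = 1, A_6 = 1. Minimum distance d = 2.

Enumerate all 2^2 = 4 messages m ∈ F_2^2.
For each, compute codeword c = mG in F_2^7, then tally its weight.
  m = 00 → c = 0000000, weight = 0.
  m = 10 → c = 1110010, weight = 4.
  m = 01 → c = 1110111, weight = 6.
  m = 11 → c = 0000101, weight = 2.
Tally weights:
  weight 0: 1 codewords.
  weight 2: 1 codewords.
  weight 4: 1 codewords.
  weight 6: 1 codewords.
Minimum distance d = smallest w > 0 with A_w > 0 = 2.
Sanity: Σ A_w = 4 = 2^2 = 4 ✓.


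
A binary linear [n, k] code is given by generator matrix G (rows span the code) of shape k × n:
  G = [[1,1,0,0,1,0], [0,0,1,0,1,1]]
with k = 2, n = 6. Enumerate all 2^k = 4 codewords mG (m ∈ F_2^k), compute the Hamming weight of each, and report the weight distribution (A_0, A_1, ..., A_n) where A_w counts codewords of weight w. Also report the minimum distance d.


Weight distribution: A_0 = 1, A_3 = 2, A_4 = 1. Minimum distance d = 3.

Enumerate all 2^2 = 4 messages m ∈ F_2^2.
For each, compute codeword c = mG in F_2^6, then tally its weight.
  m = 00 → c = 000000, weight = 0.
  m = 10 → c = 110010, weight = 3.
  m = 01 → c = 001011, weight = 3.
  m = 11 → c = 111001, weight = 4.
Tally weights:
  weight 0: 1 codewords.
  weight 3: 2 codewords.
  weight 4: 1 codewords.
Minimum distance d = smallest w > 0 with A_w > 0 = 3.
Sanity: Σ A_w = 4 = 2^2 = 4 ✓.


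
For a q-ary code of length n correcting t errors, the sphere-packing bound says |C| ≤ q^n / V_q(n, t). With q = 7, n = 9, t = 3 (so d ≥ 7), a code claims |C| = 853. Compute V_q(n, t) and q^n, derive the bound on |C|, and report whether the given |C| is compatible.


V_q(n, t) = 19495, q^n = 40353607, Hamming bound = 2069, |C| = 853 ≤ bound (satisfied).

Step 1: Compute V_q(n, t) = Σ_{j=0}^3 C(n, j) (q−1)^j.
  j = 0: C(9,0)·(6)^0 = 1·1 = 1.
  j = 1: C(9,1)·(6)^1 = 9·6 = 54.
  j = 2: C(9,2)·(6)^2 = 36·36 = 1296.
  j = 3: C(9,3)·(6)^3 = 84·216 = 18144.
  V_q(n, t) = 1 + 54 + 1296 + 18144 = 19495.
Step 2: q^n = 7^9 = 40353607.
Step 3: Hamming bound ⌊q^n / V_q(n,t)⌋ = ⌊40353607/19495⌋ = 2069.
Step 4: Compare |C| = 853 to 2069: satisfied.
The claimed |C| lies below the Hamming bound.


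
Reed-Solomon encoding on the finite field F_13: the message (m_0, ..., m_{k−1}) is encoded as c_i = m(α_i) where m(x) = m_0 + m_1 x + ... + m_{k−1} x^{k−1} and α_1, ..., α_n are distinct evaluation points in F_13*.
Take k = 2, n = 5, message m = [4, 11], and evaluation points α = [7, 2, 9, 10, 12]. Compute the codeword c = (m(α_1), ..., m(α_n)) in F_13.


c = [3, 0, 12, 10, 6]

Message polynomial: m(x) = 4 + 11·x (mod 13).
For each evaluation point α_i, compute m(α_i) mod 13:
  α_1 = 7: Horner steps 11 → 3, so m(7) = 3.
  α_2 = 2: Horner steps 11 → 0, so m(2) = 0.
  α_3 = 9: Horner steps 11 → 12, so m(9) = 12.
  α_4 = 10: Horner steps 11 → 10, so m(10) = 10.
  α_5 = 12: Horner steps 11 → 6, so m(12) = 6.
Codeword c = [3, 0, 12, 10, 6] ∈ F_13^5.


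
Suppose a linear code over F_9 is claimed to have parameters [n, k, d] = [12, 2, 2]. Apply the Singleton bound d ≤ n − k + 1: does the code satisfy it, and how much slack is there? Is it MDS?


Singleton RHS = n − k + 1 = 11, slack = 9, bound satisfied, not MDS.

Singleton bound: d ≤ n − k + 1.
Here n = 12, k = 2, so n − k + 1 = 11.
Given d = 2, check d ≤ 11: YES.
Slack = (n − k + 1) − d = 9.
The code is NOT MDS (slack = 9 > 0).
Description: the claimed parameters are [12, 2, 2]_9; such a code would be non-MDS.


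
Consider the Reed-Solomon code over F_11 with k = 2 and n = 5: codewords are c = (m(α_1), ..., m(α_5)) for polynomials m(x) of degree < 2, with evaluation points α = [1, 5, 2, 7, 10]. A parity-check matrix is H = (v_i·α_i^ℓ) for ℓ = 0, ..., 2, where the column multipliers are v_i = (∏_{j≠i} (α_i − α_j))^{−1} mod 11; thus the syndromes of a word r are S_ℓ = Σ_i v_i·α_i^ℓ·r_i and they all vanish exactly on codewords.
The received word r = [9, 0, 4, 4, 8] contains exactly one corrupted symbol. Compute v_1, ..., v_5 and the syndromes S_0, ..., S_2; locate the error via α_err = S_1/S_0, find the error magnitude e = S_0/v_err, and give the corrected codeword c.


S = (2, 3, 10), error at position 4, error magnitude e = 3, c = [9, 0, 4, 1, 8].

Step 1: column multipliers v_i = (∏_{j≠i}(α_i − α_j))^{−1} mod 11.
  i = 1 (α = 1): (1−5)(1−2)(1−7)(1−10) = (−4)·(−1)·(−6)·(−9) = 216 ≡ 7, so v_1 = 7^{−1} = 8 (mod 11).
  i = 2 (α = 5): (5−1)(5−2)(5−7)(5−10) = 4·3·(−2)·(−5) = 120 ≡ 10, so v_2 = 10^{−1} = 10 (mod 11).
  i = 3 (α = 2): (2−1)(2−5)(2−7)(2−10) = 1·(−3)·(−5)·(−8) = −120 ≡ 1, so v_3 = 1^{−1} = 1 (mod 11).
  i = 4 (α = 7): (7−1)(7−5)(7−2)(7−10) = 6·2·5·(−3) = −180 ≡ 7, so v_4 = 7^{−1} = 8 (mod 11).
  i = 5 (α = 10): (10−1)(10−5)(10−2)(10−7) = 9·5·8·3 = 1080 ≡ 2, so v_5 = 2^{−1} = 6 (mod 11).
  v = [8, 10, 1, 8, 6].
Step 2: syndromes of r = [9, 0, 4, 4, 8] (all sums mod 11).
  S_0 = Σ v_i r_i = 8·9 + 10·0 + 1·4 + 8·4 + 6·8 = 156 ≡ 2.
  S_1 = Σ v_i α_i r_i = 8·1·9 + 10·5·0 + 1·2·4 + 8·7·4 + 6·10·8 = 784 ≡ 3.
  α_i^2 mod 11 = [1, 3, 4, 5, 1].
  S_2 = Σ v_i α_i^2 r_i = 8·1·9 + 10·3·0 + 1·4·4 + 8·5·4 + 6·1·8 = 296 ≡ 10.
  S = (2, 3, 10) ≠ 0, so r is not a codeword (an error is present).
Step 3: locate the error. For a single error e at position i, S_ℓ = v_i·e·α_i^ℓ, so α_err = S_1/S_0.
  S_0^{−1} = 2^{−1} = 6 (mod 11), so α_err = 3·6 = 18 ≡ 7 = α_4. Error position i = 4.
  Consistency check: S_2/S_1 = 10·4 = 40 ≡ 7 = α_err ✓ (single-error assumption holds).
Step 4: error magnitude e = S_0/v_4 = S_0·∏_{j≠4}(α_4 − α_j) = 2·7 = 14 ≡ 3 (mod 11).
Step 5: correct position 4: c_4 = r_4 − e = 4 − 3 ≡ 1 (mod 11). Hence c = [9, 0, 4, 1, 8].
  Check: interpolating c through the α_i gives m(x) = 3 + 6·x (degree < 2) with m(α_i) = c_i for every i, so c is indeed a codeword.
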